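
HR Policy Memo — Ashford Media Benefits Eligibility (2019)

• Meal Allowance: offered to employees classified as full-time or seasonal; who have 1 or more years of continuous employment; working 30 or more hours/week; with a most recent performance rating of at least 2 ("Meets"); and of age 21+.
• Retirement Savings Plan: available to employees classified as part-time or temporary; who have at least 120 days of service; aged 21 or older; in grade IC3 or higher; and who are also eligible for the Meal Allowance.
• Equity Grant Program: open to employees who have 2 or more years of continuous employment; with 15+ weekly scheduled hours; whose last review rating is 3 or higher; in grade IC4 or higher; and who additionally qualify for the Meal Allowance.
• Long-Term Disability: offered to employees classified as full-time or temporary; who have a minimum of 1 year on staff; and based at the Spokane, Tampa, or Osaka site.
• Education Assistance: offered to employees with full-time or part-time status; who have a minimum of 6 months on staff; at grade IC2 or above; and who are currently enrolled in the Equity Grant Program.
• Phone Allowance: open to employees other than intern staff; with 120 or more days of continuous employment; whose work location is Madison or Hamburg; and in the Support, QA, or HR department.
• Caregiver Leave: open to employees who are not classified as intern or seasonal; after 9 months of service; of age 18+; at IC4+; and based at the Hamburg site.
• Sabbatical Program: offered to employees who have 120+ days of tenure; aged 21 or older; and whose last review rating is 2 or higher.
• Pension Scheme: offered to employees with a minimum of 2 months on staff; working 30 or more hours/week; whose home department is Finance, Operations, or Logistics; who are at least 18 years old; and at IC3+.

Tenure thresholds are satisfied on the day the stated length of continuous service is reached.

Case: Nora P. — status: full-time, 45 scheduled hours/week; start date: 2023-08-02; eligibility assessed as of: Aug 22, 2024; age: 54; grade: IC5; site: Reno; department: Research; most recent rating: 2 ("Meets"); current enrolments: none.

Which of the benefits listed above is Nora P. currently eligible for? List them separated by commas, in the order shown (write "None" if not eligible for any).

Meal Allowance, Sabbatical Program

Service from 2023-08-02 to Aug 22, 2024: 386 days.
Meal Allowance — status full-time ✓; service 386 days ≥ 1 year (≈365 days) ✓; 45 hrs/wk ≥ 30 ✓; rating 2 ≥ 2 ✓; age 54 ≥ 21 ✓ → eligible.
Retirement Savings Plan — status full-time ✗ (requires part-time or temporary) → not eligible.
Equity Grant Program — service 386 days < 2 years (≈730 days) ✗ → not eligible.
Long-Term Disability — status full-time ✓; service 386 days ≥ 1 year (≈365 days) ✓; site Reno ✗ (not Spokane, Tampa, or Osaka) → not eligible.
Education Assistance — status full-time ✓; service 386 days ≥ 6 months (≈180 days) ✓; grade IC5 ≥ IC2 ✓; not enrolled in Equity Grant Program ✗ → not eligible.
Phone Allowance — status full-time ✓ (not excluded); service 386 days ≥ 120 days ✓; site Reno ✗ (not Madison or Hamburg) → not eligible.
Caregiver Leave — status full-time ✓ (not excluded); service 386 days ≥ 9 months (≈270 days) ✓; age 54 ≥ 18 ✓; grade IC5 ≥ IC4 ✓; site Reno ✗ (not Hamburg) → not eligible.
Sabbatical Program — service 386 days ≥ 120 days ✓; age 54 ≥ 21 ✓; rating 2 ≥ 2 ✓ → eligible.
Pension Scheme — service 386 days ≥ 2 months (≈60 days) ✓; 45 hrs/wk ≥ 30 ✓; dept Research ✗ → not eligible.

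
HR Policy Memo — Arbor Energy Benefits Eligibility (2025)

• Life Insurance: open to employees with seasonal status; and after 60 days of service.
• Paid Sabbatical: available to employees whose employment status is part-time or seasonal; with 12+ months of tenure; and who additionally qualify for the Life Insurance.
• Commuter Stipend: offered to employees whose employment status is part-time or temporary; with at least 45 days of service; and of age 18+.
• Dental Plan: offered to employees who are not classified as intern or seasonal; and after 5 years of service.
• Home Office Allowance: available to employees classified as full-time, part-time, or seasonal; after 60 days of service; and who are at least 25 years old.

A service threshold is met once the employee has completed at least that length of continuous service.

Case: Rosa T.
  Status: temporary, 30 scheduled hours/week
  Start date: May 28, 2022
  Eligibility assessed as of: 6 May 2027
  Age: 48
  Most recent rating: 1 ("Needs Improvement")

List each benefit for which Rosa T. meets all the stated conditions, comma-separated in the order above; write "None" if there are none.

Commuter Stipend

Service from May 28, 2022 to 6 May 2027: 1804 days.
Life Insurance — status temporary ✗ (requires seasonal) → not eligible.
Paid Sabbatical — status temporary ✗ (requires part-time or seasonal) → not eligible.
Commuter Stipend — status temporary ✓; service 1804 days ≥ 45 days ✓; age 48 ≥ 18 ✓ → eligible.
Dental Plan — status temporary ✓ (not excluded); service 1804 days < 5 years (≈1825 days) ✗ → not eligible.
Home Office Allowance — status temporary ✗ (requires full-time, part-time, or seasonal) → not eligible.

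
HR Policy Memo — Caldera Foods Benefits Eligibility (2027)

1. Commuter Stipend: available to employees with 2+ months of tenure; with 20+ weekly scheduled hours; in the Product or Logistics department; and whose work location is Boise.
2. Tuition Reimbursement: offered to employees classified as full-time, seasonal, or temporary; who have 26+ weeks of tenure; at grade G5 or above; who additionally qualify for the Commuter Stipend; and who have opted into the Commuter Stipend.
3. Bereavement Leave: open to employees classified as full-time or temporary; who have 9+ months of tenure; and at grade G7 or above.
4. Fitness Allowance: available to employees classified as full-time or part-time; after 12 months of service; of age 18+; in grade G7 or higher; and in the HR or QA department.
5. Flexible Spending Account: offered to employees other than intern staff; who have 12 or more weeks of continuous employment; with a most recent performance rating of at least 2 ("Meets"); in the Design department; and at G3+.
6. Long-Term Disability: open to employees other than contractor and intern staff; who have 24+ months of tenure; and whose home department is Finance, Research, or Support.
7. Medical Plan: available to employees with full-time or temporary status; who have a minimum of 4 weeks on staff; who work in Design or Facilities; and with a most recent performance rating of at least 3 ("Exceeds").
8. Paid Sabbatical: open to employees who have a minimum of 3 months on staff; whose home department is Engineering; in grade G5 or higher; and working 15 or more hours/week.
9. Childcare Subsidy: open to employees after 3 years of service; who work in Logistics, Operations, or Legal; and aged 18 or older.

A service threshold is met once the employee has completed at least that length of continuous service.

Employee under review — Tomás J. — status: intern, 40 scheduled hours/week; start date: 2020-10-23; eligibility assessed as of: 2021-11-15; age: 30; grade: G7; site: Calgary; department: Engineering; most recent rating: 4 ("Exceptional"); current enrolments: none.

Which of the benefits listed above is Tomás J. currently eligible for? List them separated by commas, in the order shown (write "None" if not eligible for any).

Paid Sabbatical

Service from 2020-10-23 to 2021-11-15: 388 days.
Commuter Stipend — service 388 days ≥ 2 months (≈60 days) ✓; 40 hrs/wk ≥ 20 ✓; dept Engineering ✗ → not eligible.
Tuition Reimbursement — status intern ✗ (requires full-time, seasonal, or temporary) → not eligible.
Bereavement Leave — status intern ✗ (requires full-time or temporary) → not eligible.
Fitness Allowance — status intern ✗ (requires full-time or part-time) → not eligible.
Flexible Spending Account — status intern ✗ (excluded) → not eligible.
Long-Term Disability — status intern ✗ (excluded) → not eligible.
Medical Plan — status intern ✗ (requires full-time or temporary) → not eligible.
Paid Sabbatical — service 388 days ≥ 3 months (≈90 days) ✓; dept Engineering ✓; grade G7 ≥ G5 ✓; 40 hrs/wk ≥ 15 ✓ → eligible.
Childcare Subsidy — service 388 days < 3 years (≈1095 days) ✗ → not eligible.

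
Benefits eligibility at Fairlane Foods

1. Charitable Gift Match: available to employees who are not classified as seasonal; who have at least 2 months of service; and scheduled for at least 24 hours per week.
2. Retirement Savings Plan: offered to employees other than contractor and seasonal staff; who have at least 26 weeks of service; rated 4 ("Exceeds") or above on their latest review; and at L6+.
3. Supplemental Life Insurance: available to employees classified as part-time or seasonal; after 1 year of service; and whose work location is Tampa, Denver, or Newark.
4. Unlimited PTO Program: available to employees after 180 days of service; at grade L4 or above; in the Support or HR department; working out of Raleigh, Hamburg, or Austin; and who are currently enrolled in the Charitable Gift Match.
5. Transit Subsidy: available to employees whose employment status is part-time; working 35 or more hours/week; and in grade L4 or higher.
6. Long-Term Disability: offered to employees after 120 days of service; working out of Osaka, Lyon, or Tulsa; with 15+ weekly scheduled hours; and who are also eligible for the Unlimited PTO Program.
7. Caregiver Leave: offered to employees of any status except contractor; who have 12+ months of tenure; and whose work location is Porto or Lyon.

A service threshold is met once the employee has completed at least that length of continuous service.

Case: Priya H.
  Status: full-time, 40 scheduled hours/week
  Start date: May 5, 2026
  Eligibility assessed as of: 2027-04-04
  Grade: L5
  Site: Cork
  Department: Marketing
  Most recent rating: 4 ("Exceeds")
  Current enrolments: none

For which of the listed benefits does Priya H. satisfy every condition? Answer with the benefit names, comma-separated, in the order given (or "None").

Service from May 5, 2026 to 2027-04-04: 334 days.
Charitable Gift Match — status full-time ✓ (not excluded); service 334 days ≥ 2 months (≈60 days) ✓; 40 hrs/wk ≥ 24 ✓ → eligible.
Retirement Savings Plan — status full-time ✓ (not excluded); service 334 days ≥ 26 weeks (≈182 days) ✓; rating 4 ≥ 4 ✓; grade L5 < L6 ✗ → not eligible.
Supplemental Life Insurance — status full-time ✗ (requires part-time or seasonal) → not eligible.
Unlimited PTO Program — service 334 days ≥ 180 days ✓; grade L5 ≥ L4 ✓; dept Marketing ✗ → not eligible.
Transit Subsidy — status full-time ✗ (requires part-time) → not eligible.
Long-Term Disability — service 334 days ≥ 120 days ✓; site Cork ✗ (not Osaka, Lyon, or Tulsa) → not eligible.
Caregiver Leave — status full-time ✓ (not excluded); service 334 days < 12 months (≈360 days) ✗ → not eligible.

Charitable Gift Match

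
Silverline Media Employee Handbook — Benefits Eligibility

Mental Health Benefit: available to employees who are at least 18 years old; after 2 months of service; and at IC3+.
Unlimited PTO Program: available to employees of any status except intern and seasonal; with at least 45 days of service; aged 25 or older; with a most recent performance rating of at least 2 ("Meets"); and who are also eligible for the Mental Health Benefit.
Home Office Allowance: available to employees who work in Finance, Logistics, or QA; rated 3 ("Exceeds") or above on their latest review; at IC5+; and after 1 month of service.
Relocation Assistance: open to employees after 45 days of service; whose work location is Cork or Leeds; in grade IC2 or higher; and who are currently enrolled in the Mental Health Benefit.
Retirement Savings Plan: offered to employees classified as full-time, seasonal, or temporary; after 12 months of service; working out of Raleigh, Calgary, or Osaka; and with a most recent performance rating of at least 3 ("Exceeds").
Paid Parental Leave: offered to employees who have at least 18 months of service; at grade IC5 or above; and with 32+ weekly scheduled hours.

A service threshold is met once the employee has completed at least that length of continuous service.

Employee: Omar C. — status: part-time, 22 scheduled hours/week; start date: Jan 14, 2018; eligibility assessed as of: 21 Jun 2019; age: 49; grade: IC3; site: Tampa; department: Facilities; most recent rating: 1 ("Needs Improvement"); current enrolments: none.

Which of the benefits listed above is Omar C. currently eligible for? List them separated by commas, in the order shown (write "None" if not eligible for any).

Mental Health Benefit

Service from Jan 14, 2018 to 21 Jun 2019: 523 days.
Mental Health Benefit — age 49 ≥ 18 ✓; service 523 days ≥ 2 months (≈60 days) ✓; grade IC3 ≥ IC3 ✓ → eligible.
Unlimited PTO Program — status part-time ✓ (not excluded); service 523 days ≥ 45 days ✓; age 49 ≥ 25 ✓; rating 1 < 2 ✗ → not eligible.
Home Office Allowance — dept Facilities ✗ → not eligible.
Relocation Assistance — service 523 days ≥ 45 days ✓; site Tampa ✗ (not Cork or Leeds) → not eligible.
Retirement Savings Plan — status part-time ✗ (requires full-time, seasonal, or temporary) → not eligible.
Paid Parental Leave — service 523 days < 18 months (≈540 days) ✗ → not eligible.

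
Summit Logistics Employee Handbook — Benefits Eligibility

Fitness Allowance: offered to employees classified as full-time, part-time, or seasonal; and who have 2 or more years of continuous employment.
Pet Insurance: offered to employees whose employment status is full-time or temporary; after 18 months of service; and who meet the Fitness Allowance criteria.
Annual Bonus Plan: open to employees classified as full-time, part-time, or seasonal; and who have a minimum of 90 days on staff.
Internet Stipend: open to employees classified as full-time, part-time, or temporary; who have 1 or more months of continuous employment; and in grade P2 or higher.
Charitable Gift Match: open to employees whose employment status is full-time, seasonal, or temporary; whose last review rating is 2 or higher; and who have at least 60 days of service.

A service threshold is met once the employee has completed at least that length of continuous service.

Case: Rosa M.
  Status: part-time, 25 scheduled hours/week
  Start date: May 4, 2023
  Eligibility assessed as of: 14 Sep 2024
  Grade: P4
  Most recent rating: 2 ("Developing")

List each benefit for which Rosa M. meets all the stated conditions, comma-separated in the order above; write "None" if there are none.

Annual Bonus Plan, Internet Stipend

Service from May 4, 2023 to 14 Sep 2024: 499 days.
Fitness Allowance — status part-time ✓; service 499 days < 2 years (≈730 days) ✗ → not eligible.
Pet Insurance — status part-time ✗ (requires full-time or temporary) → not eligible.
Annual Bonus Plan — status part-time ✓; service 499 days ≥ 90 days ✓ → eligible.
Internet Stipend — status part-time ✓; service 499 days ≥ 1 month (≈30 days) ✓; grade P4 ≥ P2 ✓ → eligible.
Charitable Gift Match — status part-time ✗ (requires full-time, seasonal, or temporary) → not eligible.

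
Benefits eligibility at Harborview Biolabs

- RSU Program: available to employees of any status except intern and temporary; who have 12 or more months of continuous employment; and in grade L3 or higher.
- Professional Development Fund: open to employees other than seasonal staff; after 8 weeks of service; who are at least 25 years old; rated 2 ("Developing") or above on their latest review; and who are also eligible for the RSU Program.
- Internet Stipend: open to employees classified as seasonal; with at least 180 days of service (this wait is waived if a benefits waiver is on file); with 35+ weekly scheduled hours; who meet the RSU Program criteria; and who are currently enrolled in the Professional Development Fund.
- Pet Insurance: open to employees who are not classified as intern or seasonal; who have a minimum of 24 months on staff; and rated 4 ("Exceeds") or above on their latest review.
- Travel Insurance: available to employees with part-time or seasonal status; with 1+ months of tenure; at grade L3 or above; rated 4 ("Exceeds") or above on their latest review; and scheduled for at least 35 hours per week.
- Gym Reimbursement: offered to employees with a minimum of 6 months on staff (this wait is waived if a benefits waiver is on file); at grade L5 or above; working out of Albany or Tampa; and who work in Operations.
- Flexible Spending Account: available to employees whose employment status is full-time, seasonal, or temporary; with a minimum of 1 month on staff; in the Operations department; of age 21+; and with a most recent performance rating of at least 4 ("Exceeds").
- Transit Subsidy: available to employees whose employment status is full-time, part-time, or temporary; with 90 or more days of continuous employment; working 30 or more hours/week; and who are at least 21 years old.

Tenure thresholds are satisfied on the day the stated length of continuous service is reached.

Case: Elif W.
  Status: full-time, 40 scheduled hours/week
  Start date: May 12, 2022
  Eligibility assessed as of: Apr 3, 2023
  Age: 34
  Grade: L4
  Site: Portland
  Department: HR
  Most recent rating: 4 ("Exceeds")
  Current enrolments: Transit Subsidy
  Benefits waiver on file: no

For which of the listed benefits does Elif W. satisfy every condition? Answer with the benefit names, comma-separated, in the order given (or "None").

Transit Subsidy

Service from May 12, 2022 to Apr 3, 2023: 326 days.
RSU Program — status full-time ✓ (not excluded); service 326 days < 12 months (≈360 days) ✗ → not eligible.
Professional Development Fund — status full-time ✓ (not excluded); service 326 days ≥ 8 weeks (≈56 days) ✓; age 34 ≥ 25 ✓; rating 4 ≥ 2 ✓; not eligible for RSU Program ✗ → not eligible.
Internet Stipend — status full-time ✗ (requires seasonal) → not eligible.
Pet Insurance — status full-time ✓ (not excluded); service 326 days < 24 months (≈720 days) ✗ → not eligible.
Travel Insurance — status full-time ✗ (requires part-time or seasonal) → not eligible.
Gym Reimbursement — no waiver, service 326 days ≥ 6 months (≈180 days) ✓; grade L4 < L5 ✗ → not eligible.
Flexible Spending Account — status full-time ✓; service 326 days ≥ 1 month (≈30 days) ✓; dept HR ✗ → not eligible.
Transit Subsidy — status full-time ✓; service 326 days ≥ 90 days ✓; 40 hrs/wk ≥ 30 ✓; age 34 ≥ 21 ✓ → eligible.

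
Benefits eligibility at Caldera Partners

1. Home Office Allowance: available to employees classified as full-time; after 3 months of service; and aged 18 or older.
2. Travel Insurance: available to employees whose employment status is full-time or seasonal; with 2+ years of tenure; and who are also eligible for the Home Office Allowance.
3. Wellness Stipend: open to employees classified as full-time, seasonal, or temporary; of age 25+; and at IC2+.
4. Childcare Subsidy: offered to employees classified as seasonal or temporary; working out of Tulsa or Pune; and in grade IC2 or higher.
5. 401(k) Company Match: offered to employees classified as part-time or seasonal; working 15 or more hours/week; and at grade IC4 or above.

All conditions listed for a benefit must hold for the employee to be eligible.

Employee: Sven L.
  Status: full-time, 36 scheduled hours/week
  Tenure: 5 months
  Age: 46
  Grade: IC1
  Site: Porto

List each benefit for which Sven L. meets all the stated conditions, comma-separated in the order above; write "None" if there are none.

Home Office Allowance

Home Office Allowance — status full-time ✓; service 5 months ≥ 3 months ✓; age 46 ≥ 18 ✓ → eligible.
Travel Insurance — status full-time ✓; service 5 months < 2 years (≈730 days) ✗ → not eligible.
Wellness Stipend — status full-time ✓; age 46 ≥ 25 ✓; grade IC1 < IC2 ✗ → not eligible.
Childcare Subsidy — status full-time ✗ (requires seasonal or temporary) → not eligible.
401(k) Company Match — status full-time ✗ (requires part-time or seasonal) → not eligible.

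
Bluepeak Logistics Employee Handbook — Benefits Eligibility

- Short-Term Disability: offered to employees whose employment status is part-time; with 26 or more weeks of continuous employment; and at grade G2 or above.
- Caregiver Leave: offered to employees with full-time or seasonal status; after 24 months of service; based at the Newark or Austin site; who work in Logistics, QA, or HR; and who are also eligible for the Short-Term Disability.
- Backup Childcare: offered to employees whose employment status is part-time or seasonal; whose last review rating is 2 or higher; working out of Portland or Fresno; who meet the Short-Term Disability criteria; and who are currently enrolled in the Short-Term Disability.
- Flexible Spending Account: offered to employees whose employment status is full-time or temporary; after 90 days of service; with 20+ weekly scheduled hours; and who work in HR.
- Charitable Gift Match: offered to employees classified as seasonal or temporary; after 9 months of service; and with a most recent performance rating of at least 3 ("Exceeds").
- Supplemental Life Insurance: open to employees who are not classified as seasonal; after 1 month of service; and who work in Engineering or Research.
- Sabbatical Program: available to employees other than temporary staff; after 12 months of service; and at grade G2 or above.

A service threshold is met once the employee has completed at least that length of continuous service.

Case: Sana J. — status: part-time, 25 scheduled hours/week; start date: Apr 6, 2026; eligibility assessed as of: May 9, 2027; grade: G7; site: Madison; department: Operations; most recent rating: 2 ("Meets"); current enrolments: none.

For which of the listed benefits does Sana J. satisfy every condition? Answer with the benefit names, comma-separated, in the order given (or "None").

Short-Term Disability, Sabbatical Program

Service from Apr 6, 2026 to May 9, 2027: 398 days.
Short-Term Disability — status part-time ✓; service 398 days ≥ 26 weeks (≈182 days) ✓; grade G7 ≥ G2 ✓ → eligible.
Caregiver Leave — status part-time ✗ (requires full-time or seasonal) → not eligible.
Backup Childcare — status part-time ✓; rating 2 ≥ 2 ✓; site Madison ✗ (not Portland or Fresno) → not eligible.
Flexible Spending Account — status part-time ✗ (requires full-time or temporary) → not eligible.
Charitable Gift Match — status part-time ✗ (requires seasonal or temporary) → not eligible.
Supplemental Life Insurance — status part-time ✓ (not excluded); service 398 days ≥ 1 month (≈30 days) ✓; dept Operations ✗ → not eligible.
Sabbatical Program — status part-time ✓ (not excluded); service 398 days ≥ 12 months (≈360 days) ✓; grade G7 ≥ G2 ✓ → eligible.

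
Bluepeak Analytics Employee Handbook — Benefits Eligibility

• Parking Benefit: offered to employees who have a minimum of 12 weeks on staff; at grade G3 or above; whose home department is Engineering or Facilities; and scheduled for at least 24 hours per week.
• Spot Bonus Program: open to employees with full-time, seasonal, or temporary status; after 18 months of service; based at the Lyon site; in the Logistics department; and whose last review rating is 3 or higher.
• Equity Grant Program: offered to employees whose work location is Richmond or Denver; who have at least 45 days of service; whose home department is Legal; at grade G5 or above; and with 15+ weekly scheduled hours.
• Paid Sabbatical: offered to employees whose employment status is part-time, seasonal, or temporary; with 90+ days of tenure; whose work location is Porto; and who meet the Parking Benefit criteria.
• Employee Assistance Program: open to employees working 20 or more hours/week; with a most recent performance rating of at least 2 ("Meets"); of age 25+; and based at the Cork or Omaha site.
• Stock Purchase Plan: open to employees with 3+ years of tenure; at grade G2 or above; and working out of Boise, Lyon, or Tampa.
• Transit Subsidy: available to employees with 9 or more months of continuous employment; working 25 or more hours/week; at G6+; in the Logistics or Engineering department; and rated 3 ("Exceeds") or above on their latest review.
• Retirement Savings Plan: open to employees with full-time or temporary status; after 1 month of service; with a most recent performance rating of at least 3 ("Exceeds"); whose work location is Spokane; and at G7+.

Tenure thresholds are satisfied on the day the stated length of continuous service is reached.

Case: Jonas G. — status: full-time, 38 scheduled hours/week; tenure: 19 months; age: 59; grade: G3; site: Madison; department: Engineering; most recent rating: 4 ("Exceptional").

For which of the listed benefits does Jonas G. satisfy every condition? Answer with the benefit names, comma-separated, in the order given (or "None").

Parking Benefit — service 19 months ≥ 12 weeks (≈84 days) ✓; grade G3 ≥ G3 ✓; dept Engineering ✓; 38 hrs/wk ≥ 24 ✓ → eligible.
Spot Bonus Program — status full-time ✓; service 19 months ≥ 18 months ✓; site Madison ✗ (not Lyon) → not eligible.
Equity Grant Program — site Madison ✗ (not Richmond or Denver) → not eligible.
Paid Sabbatical — status full-time ✗ (requires part-time, seasonal, or temporary) → not eligible.
Employee Assistance Program — 38 hrs/wk ≥ 20 ✓; rating 4 ≥ 2 ✓; age 59 ≥ 25 ✓; site Madison ✗ (not Cork or Omaha) → not eligible.
Stock Purchase Plan — service 19 months < 3 years (≈1095 days) ✗ → not eligible.
Transit Subsidy — service 19 months ≥ 9 months ✓; 38 hrs/wk ≥ 25 ✓; grade G3 < G6 ✗ → not eligible.
Retirement Savings Plan — status full-time ✓; service 19 months ≥ 1 month ✓; rating 4 ≥ 3 ✓; site Madison ✗ (not Spokane) → not eligible.

Parking Benefit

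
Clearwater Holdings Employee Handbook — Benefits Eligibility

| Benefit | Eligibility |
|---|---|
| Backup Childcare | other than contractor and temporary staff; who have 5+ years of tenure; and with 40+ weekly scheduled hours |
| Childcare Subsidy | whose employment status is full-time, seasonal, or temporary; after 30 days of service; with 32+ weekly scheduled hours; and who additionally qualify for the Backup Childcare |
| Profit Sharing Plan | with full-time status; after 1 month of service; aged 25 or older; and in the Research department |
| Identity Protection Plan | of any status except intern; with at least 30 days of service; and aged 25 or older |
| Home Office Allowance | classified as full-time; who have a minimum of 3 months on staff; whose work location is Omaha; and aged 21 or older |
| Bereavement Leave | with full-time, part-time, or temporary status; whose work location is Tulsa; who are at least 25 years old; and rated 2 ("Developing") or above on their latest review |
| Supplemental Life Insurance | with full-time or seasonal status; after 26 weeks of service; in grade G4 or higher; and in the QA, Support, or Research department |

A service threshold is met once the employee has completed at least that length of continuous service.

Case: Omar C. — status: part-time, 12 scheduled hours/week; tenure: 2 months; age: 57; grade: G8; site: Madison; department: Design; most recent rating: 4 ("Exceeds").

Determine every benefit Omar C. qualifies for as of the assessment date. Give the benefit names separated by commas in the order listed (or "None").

Backup Childcare — status part-time ✓ (not excluded); service 2 months < 5 years (≈1825 days) ✗ → not eligible.
Childcare Subsidy — status part-time ✗ (requires full-time, seasonal, or temporary) → not eligible.
Profit Sharing Plan — status part-time ✗ (requires full-time) → not eligible.
Identity Protection Plan — status part-time ✓ (not excluded); service 2 months ≥ 30 days ✓; age 57 ≥ 25 ✓ → eligible.
Home Office Allowance — status part-time ✗ (requires full-time) → not eligible.
Bereavement Leave — status part-time ✓; site Madison ✗ (not Tulsa) → not eligible.
Supplemental Life Insurance — status part-time ✗ (requires full-time or seasonal) → not eligible.

Identity Protection Plan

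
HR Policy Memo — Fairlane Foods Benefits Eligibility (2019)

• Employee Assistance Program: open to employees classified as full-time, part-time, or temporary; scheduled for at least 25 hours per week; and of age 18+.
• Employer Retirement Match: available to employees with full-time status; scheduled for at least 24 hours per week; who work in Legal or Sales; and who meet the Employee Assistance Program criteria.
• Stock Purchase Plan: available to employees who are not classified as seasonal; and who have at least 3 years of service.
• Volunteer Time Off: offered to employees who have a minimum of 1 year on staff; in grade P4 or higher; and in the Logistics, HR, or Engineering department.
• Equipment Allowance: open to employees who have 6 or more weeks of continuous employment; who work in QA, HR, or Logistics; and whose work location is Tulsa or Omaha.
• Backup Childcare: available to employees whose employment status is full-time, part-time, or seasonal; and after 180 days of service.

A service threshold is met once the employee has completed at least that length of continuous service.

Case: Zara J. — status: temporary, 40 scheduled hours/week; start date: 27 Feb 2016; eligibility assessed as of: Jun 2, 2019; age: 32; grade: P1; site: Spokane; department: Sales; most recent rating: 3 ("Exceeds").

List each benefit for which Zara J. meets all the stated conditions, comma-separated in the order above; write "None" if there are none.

Service from 27 Feb 2016 to Jun 2, 2019: 1191 days.
Employee Assistance Program — status temporary ✓; 40 hrs/wk ≥ 25 ✓; age 32 ≥ 18 ✓ → eligible.
Employer Retirement Match — status temporary ✗ (requires full-time) → not eligible.
Stock Purchase Plan — status temporary ✓ (not excluded); service 1191 days ≥ 3 years (≈1095 days) ✓ → eligible.
Volunteer Time Off — service 1191 days ≥ 1 year (≈365 days) ✓; grade P1 < P4 ✗ → not eligible.
Equipment Allowance — service 1191 days ≥ 6 weeks (≈42 days) ✓; dept Sales ✗ → not eligible.
Backup Childcare — status temporary ✗ (requires full-time, part-time, or seasonal) → not eligible.

Employee Assistance Program, Stock Purchase Plan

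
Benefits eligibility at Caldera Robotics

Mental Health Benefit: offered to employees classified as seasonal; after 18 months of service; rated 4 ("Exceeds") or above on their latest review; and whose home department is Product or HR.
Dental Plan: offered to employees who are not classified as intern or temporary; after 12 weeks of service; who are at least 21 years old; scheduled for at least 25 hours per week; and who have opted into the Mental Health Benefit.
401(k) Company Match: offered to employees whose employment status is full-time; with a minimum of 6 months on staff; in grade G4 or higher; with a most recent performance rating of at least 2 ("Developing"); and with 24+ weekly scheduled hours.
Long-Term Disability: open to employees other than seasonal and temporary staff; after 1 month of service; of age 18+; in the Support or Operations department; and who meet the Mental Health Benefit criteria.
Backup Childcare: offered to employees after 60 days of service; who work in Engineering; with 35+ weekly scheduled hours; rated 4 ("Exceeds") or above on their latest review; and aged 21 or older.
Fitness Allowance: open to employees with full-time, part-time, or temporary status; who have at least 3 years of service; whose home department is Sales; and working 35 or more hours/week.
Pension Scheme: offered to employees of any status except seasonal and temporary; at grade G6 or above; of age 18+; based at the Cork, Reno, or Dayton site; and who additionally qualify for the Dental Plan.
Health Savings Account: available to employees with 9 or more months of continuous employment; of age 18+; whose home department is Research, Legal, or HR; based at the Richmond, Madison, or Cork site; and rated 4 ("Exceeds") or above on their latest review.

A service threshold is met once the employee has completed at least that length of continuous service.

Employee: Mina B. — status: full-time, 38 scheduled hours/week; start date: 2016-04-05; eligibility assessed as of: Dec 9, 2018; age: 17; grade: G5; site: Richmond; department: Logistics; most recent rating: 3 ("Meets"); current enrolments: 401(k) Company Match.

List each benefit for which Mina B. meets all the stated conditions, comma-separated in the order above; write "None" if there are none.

Service from 2016-04-05 to Dec 9, 2018: 978 days.
Mental Health Benefit — status full-time ✗ (requires seasonal) → not eligible.
Dental Plan — status full-time ✓ (not excluded); service 978 days ≥ 12 weeks (≈84 days) ✓; age 17 < 21 ✗ → not eligible.
401(k) Company Match — status full-time ✓; service 978 days ≥ 6 months (≈180 days) ✓; grade G5 ≥ G4 ✓; rating 3 ≥ 2 ✓; 38 hrs/wk ≥ 24 ✓ → eligible.
Long-Term Disability — status full-time ✓ (not excluded); service 978 days ≥ 1 month (≈30 days) ✓; age 17 < 18 ✗ → not eligible.
Backup Childcare — service 978 days ≥ 60 days ✓; dept Logistics ✗ → not eligible.
Fitness Allowance — status full-time ✓; service 978 days < 3 years (≈1095 days) ✗ → not eligible.
Pension Scheme — status full-time ✓ (not excluded); grade G5 < G6 ✗ → not eligible.
Health Savings Account — service 978 days ≥ 9 months (≈270 days) ✓; age 17 < 18 ✗ → not eligible.

401(k) Company Match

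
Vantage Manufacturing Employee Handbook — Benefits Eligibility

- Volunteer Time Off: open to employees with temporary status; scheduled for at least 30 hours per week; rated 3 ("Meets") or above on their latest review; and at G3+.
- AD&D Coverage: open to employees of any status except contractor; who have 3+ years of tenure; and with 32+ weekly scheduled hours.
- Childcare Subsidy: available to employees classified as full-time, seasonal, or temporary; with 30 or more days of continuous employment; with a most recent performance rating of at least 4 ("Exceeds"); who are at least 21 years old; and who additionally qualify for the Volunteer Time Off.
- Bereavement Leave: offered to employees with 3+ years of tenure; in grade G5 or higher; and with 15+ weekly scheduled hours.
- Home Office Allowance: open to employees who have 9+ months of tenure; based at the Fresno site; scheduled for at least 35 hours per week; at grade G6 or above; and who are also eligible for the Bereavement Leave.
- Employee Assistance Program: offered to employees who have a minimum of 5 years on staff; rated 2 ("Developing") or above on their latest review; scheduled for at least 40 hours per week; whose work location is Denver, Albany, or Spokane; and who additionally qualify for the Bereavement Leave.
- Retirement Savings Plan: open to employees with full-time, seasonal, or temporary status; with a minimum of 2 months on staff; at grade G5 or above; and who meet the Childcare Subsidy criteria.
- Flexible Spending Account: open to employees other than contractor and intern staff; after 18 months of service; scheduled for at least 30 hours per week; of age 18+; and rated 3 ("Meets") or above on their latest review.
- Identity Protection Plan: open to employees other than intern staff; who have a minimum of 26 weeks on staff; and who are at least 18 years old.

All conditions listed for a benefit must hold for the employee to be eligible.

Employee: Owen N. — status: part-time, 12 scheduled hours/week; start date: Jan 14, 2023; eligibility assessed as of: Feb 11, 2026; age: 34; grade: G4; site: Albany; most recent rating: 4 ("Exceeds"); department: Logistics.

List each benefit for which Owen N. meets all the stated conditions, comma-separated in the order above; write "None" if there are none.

Identity Protection Plan

Service from Jan 14, 2023 to Feb 11, 2026: 1124 days.
Volunteer Time Off — status part-time ✗ (requires temporary) → not eligible.
AD&D Coverage — status part-time ✓ (not excluded); service 1124 days ≥ 3 years (≈1095 days) ✓; 12 hrs/wk < 32 ✗ → not eligible.
Childcare Subsidy — status part-time ✗ (requires full-time, seasonal, or temporary) → not eligible.
Bereavement Leave — service 1124 days ≥ 3 years (≈1095 days) ✓; grade G4 < G5 ✗ → not eligible.
Home Office Allowance — service 1124 days ≥ 9 months (≈270 days) ✓; site Albany ✗ (not Fresno) → not eligible.
Employee Assistance Program — service 1124 days < 5 years (≈1825 days) ✗ → not eligible.
Retirement Savings Plan — status part-time ✗ (requires full-time, seasonal, or temporary) → not eligible.
Flexible Spending Account — status part-time ✓ (not excluded); service 1124 days ≥ 18 months (≈540 days) ✓; 12 hrs/wk < 30 ✗ → not eligible.
Identity Protection Plan — status part-time ✓ (not excluded); service 1124 days ≥ 26 weeks (≈182 days) ✓; age 34 ≥ 18 ✓ → eligible.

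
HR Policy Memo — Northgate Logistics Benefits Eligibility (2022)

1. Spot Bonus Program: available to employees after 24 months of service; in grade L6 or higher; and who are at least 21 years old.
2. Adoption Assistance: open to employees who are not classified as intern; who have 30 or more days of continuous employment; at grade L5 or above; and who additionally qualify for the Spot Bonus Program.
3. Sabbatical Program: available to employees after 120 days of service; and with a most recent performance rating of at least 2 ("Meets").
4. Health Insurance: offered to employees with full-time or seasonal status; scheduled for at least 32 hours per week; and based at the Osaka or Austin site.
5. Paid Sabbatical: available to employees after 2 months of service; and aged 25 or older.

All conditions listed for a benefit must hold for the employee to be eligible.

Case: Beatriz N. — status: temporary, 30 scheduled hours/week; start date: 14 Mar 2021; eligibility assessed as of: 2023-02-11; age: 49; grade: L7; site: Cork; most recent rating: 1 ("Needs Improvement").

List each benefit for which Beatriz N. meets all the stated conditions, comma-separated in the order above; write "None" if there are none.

Paid Sabbatical

Service from 14 Mar 2021 to 2023-02-11: 699 days.
Spot Bonus Program — service 699 days < 24 months (≈720 days) ✗ → not eligible.
Adoption Assistance — status temporary ✓ (not excluded); service 699 days ≥ 30 days ✓; grade L7 ≥ L5 ✓; not eligible for Spot Bonus Program ✗ → not eligible.
Sabbatical Program — service 699 days ≥ 120 days ✓; rating 1 < 2 ✗ → not eligible.
Health Insurance — status temporary ✗ (requires full-time or seasonal) → not eligible.
Paid Sabbatical — service 699 days ≥ 2 months (≈60 days) ✓; age 49 ≥ 25 ✓ → eligible.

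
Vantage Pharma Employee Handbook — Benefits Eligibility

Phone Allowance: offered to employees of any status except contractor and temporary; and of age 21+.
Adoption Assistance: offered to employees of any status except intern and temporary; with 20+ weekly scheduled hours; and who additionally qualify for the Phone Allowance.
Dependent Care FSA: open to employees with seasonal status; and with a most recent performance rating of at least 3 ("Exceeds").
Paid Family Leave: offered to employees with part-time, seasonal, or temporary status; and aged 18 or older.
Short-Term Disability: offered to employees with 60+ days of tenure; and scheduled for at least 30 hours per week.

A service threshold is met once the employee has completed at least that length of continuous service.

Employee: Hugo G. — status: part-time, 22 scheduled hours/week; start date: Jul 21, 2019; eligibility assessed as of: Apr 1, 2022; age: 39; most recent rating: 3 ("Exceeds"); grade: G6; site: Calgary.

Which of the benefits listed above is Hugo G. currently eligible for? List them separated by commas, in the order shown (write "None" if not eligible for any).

Phone Allowance, Adoption Assistance, Paid Family Leave

Service from Jul 21, 2019 to Apr 1, 2022: 985 days.
Phone Allowance — status part-time ✓ (not excluded); age 39 ≥ 21 ✓ → eligible.
Adoption Assistance — status part-time ✓ (not excluded); 22 hrs/wk ≥ 20 ✓; eligible for Phone Allowance ✓ → eligible.
Dependent Care FSA — status part-time ✗ (requires seasonal) → not eligible.
Paid Family Leave — status part-time ✓; age 39 ≥ 18 ✓ → eligible.
Short-Term Disability — service 985 days ≥ 60 days ✓; 22 hrs/wk < 30 ✗ → not eligible.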